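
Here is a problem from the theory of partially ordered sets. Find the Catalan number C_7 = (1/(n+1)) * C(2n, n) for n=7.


C(n) = C(2n, n) / (n+1).
C(14, 7) = 3432
C(7) = 3432 / 8 = 429


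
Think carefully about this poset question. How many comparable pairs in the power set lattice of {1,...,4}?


A comparable pair {a,b} has a < b or b < a in the order.
Count unordered pairs where one element is strictly below the other.
Examples: {{},{1}}, {{},{2}}, {{},{3}}, {{},{4}}, ...
Total comparable pairs: 65


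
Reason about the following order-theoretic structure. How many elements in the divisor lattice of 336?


Divisors of 336: [1, 2, 3, 4, 6, 7, 8, 12, 14, 16, 21, 24, 28, 42, 48, 56, 84, 112, 168, 336]
Count: 20


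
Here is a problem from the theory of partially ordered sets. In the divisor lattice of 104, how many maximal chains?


A maximal chain goes from the minimum element to a maximal element via cover relations.
Counting all min-to-max paths in the cover graph.
Total maximal chains: 4


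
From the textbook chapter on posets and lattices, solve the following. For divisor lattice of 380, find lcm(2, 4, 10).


In a divisor lattice, join = lcm (least common multiple).
Compute lcm iteratively: start with first element, then lcm(current, next).
Elements: [2, 4, 10]
lcm(2,4) = 4
lcm(4,10) = 20
Final lcm = 20


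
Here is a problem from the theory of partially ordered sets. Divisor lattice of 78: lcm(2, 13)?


Join=lcm.
gcd(2,13)=1
lcm=26


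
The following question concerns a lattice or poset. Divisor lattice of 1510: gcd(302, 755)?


Meet=gcd.
gcd(302,755)=151


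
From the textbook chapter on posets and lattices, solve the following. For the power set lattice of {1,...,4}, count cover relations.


A cover relation a -< b holds when a < b with no c strictly between.
Cover relations:
  {} -< {1}
  {} -< {2}
  {} -< {3}
  {} -< {4}
  {1} -< {1,2}
  {1} -< {1,3}
  {1} -< {1,4}
  {2} -< {1,2}
  ...24 more
Total: 32


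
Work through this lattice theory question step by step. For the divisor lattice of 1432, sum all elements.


sigma(n) = sum of divisors.
Divisors of 1432: [1, 2, 4, 8, 179, 358, 716, 1432]
Sum = 2700


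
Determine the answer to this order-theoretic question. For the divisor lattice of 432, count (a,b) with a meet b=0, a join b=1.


Complement pair (a,b): a meet b = bottom, a join b = top.
Here: gcd(a,b)=1 and lcm(a,b)=432, i.e. a*b=432 with a,b coprime.
Pairs found: (1,432), (16,27), (27,16), (432,1)
Total ordered pairs: 4


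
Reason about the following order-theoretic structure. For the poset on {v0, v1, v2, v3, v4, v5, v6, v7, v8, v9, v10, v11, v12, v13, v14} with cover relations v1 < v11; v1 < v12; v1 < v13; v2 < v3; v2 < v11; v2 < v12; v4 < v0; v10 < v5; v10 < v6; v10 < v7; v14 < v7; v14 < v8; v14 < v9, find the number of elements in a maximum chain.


A chain is a totally ordered subset; we count the number of elements in a maximum chain.
Compute, for each element x, the size of the longest chain ending at x:
  v1: 1
  v2: 1
  v4: 1
  v10: 1
  v14: 1
  v0: 2
  ...
A maximum chain: v4 < v0
Number of elements in the longest chain: 2


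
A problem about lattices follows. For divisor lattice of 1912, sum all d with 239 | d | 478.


Interval [239,478] in divisors of 1912: [239, 478]
Sum = 717


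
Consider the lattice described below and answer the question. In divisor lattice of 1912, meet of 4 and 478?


In a divisor lattice, meet = gcd (greatest common divisor).
By Euclidean algorithm or factoring: gcd(4,478) = 2


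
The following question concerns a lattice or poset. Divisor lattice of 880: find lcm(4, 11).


In a divisor lattice, join = lcm (least common multiple).
gcd(4,11) = 1
lcm(4,11) = 4*11/gcd = 44/1 = 44


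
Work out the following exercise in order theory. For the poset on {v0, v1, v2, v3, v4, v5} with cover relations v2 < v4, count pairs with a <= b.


The order relation is {(a,b) : a <= b}, reflexive so it includes (a,a).
Examples: (v0,v0), (v1,v1), (v2,v2), (v2,v4), (v3,v3), ...
Total ordered pairs: 7


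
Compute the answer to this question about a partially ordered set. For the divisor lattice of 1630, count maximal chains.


A maximal chain goes from the minimum element to a maximal element via cover relations.
Counting all min-to-max paths in the cover graph.
Total maximal chains: 6


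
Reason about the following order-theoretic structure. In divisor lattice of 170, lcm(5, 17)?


Join=lcm.
gcd(5,17)=1
lcm=85


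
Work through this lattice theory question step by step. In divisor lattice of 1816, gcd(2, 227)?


Meet=gcd.
gcd(2,227)=1


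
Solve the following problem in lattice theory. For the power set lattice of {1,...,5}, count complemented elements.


An element a is complemented if some b has a meet b = bottom, a join b = top.
every subset A has complement S\A, so all elements are complemented.
Complemented elements: {}, {1}, {2}, {3}, {4}, {5}, ... (26 more)
Count: 32


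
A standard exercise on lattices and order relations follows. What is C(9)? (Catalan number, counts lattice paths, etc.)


C(n) = C(2n, n) / (n+1).
C(18, 9) = 48620
C(9) = 48620 / 10 = 4862


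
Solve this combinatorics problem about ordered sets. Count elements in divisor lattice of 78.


Divisors of 78: [1, 2, 3, 6, 13, 26, 39, 78]
Count: 8


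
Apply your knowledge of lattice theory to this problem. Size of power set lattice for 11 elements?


Power set = 2^n.
2^11 = 2048


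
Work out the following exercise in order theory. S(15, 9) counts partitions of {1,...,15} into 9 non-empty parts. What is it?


S(n,k) = k*S(n-1,k) + S(n-1,k-1).
S(14,9) = 5135130, S(14,8) = 20912320
S(15,9) = 9*5135130 + 20912320 = 46216170 + 20912320
S(15,9) = 67128490


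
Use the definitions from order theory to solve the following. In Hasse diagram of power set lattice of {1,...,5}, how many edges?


A cover relation a -< b holds when a < b with no c strictly between.
Cover relations:
  {} -< {1}
  {} -< {2}
  {} -< {3}
  {} -< {4}
  {} -< {5}
  {1} -< {1,2}
  {1} -< {1,3}
  {1} -< {1,4}
  ...72 more
Total: 80


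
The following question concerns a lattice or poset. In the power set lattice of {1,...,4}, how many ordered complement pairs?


Complement pair (a,b): a meet b = bottom, a join b = top.
Here: A intersect B = {} and A union B = {1,...,4}.
Pairs found: ({},{1,2,3,4}), ({1},{2,3,4}), ({2},{1,3,4}), ({3},{1,2,4}), ... (12 more)
Total ordered pairs: 16


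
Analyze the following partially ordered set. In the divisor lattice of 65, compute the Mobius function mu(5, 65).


In a divisor lattice, mu(a,b) = mu(b/a) where mu is the classical Mobius function.
b/a = 65/5 = 13
Prime factorization of 13: primes [13]
13 is squarefree with 1 prime factor(s), so mu(13) = (-1)^1 = -1


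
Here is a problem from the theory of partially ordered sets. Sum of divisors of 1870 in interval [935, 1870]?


Interval [935,1870] in divisors of 1870: [935, 1870]
Sum = 2805


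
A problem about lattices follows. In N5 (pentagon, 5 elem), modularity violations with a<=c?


Modular law: if a <= c then a v (b ^ c) = (a v b) ^ c.
Check all triples (a,b,c) with a <= c among 5 elements.
  e.g. a=a, b=c, c=b: lhs=a != rhs=b
Total violating triples: 1


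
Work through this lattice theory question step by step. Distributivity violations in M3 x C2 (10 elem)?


Distributive law: a ^ (b v c) = (a ^ b) v (a ^ c).
Check all 10^3 = 1000 ordered triples (a,b,c).
  e.g. a=(a1,0), b=(a2,0), c=(a3,0): lhs=(a1,0) != rhs=(0,0)
  e.g. a=(a1,0), b=(a2,0), c=(a3,1): lhs=(a1,0) != rhs=(0,0)
Total violating triples: 48


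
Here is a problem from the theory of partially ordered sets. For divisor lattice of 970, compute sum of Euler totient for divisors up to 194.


Divisors of 970 up to 194: [1, 2, 5, 10, 97, 194]
phi values: [1, 1, 4, 4, 96, 96]
Sum = 202


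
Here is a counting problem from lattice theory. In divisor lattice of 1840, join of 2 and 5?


In a divisor lattice, join = lcm (least common multiple).
gcd(2,5) = 1
lcm(2,5) = 2*5/gcd = 10/1 = 10


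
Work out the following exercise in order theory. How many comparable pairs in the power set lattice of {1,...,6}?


A comparable pair {a,b} has a < b or b < a in the order.
Count unordered pairs where one element is strictly below the other.
Examples: {{},{1}}, {{},{2}}, {{},{3}}, {{},{4}}, ...
Total comparable pairs: 665


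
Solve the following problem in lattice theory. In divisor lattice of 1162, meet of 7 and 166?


In a divisor lattice, meet = gcd (greatest common divisor).
By Euclidean algorithm or factoring: gcd(7,166) = 1


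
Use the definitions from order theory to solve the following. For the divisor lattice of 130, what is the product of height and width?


Height = length of longest chain minus 1; width = size of largest antichain.
A maximum chain: 1 | 13 | 65 | 130  (height 3).
A maximum antichain: {2, 5, 13}  (width 3).
Product = 3 * 3 = 9


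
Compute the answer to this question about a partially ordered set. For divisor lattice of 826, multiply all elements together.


Divisors of 826: [1, 2, 7, 14, 59, 118, 413, 826]
Product = n^(d(n)/2) = 826^(8/2)
Product = 465500540176


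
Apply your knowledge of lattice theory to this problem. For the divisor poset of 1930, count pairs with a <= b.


The order relation is {(a,b) : a <= b}, reflexive so it includes (a,a).
Examples: (1,1), (1,10), (1,193), (1,1930), (1,2), ...
Total ordered pairs: 27


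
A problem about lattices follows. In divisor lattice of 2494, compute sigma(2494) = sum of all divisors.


sigma(n) = sum of divisors.
Divisors of 2494: [1, 2, 29, 43, 58, 86, 1247, 2494]
Sum = 3960


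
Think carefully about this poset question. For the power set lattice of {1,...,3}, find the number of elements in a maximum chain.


A chain is a totally ordered subset; we count the number of elements in a maximum chain.
Compute, for each element x, the size of the longest chain ending at x:
  {}: 1
  {1}: 2
  {2}: 2
  {3}: 2
  {1,2}: 3
  {1,3}: 3
  ...
A maximum chain: {} < {1} < {1,2} < {1,2,3}
Number of elements in the longest chain: 4


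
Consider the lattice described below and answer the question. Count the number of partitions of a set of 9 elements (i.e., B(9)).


B(n) = number of set partitions of an n-element set.
B(n) satisfies the recurrence: B(n+1) = sum_k C(n,k)*B(k).
B(9) = 21147


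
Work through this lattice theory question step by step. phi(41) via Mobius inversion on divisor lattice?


phi(n) = n * prod_{p|n} (1 - 1/p).
Prime divisors of 41: [41]
phi(41) = 41 * (1 - 1/41)
phi(41) = 40


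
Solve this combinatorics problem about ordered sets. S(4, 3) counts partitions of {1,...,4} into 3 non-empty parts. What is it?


S(n,k) = k*S(n-1,k) + S(n-1,k-1).
S(3,3) = 1, S(3,2) = 3
S(4,3) = 3*1 + 3 = 3 + 3
S(4,3) = 6


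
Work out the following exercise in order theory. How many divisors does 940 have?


Divisors of 940: [1, 2, 4, 5, 10, 20, 47, 94, 188, 235, 470, 940]
Count: 12


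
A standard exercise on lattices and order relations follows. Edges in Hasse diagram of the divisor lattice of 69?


A cover relation a -< b holds when a < b with no c strictly between.
Cover relations:
  1 -< 3
  1 -< 23
  3 -< 69
  23 -< 69
Total: 4


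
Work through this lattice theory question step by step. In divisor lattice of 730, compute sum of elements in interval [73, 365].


Interval [73,365] in divisors of 730: [73, 365]
Sum = 438


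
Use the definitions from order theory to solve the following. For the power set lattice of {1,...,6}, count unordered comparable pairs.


A comparable pair {a,b} has a < b or b < a in the order.
Count unordered pairs where one element is strictly below the other.
Examples: {{},{1}}, {{},{2}}, {{},{3}}, {{},{4}}, ...
Total comparable pairs: 665


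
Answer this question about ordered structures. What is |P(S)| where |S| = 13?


Power set = 2^n.
2^13 = 8192


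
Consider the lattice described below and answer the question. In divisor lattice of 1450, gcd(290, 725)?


Meet=gcd.
gcd(290,725)=145


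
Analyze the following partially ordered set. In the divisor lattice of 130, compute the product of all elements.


Divisors of 130: [1, 2, 5, 10, 13, 26, 65, 130]
Product = n^(d(n)/2) = 130^(8/2)
Product = 285610000


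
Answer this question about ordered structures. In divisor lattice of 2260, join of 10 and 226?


In a divisor lattice, join = lcm (least common multiple).
gcd(10,226) = 2
lcm(10,226) = 10*226/gcd = 2260/2 = 1130


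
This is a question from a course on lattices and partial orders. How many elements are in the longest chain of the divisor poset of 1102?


A chain is a totally ordered subset; we count the number of elements in a maximum chain.
Compute, for each element x, the size of the longest chain ending at x:
  1: 1
  2: 2
  19: 2
  29: 2
  38: 3
  58: 3
  ...
A maximum chain: 1 < 2 < 38 < 1102
Number of elements in the longest chain: 4


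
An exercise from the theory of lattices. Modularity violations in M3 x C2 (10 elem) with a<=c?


Modular law: if a <= c then a v (b ^ c) = (a v b) ^ c.
Check all triples (a,b,c) with a <= c among 10 elements.
This lattice is modular (diamonds M_m and their chain-products are modular).
Total violating triples: 0


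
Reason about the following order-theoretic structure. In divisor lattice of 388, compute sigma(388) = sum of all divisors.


sigma(n) = sum of divisors.
Divisors of 388: [1, 2, 4, 97, 194, 388]
Sum = 686


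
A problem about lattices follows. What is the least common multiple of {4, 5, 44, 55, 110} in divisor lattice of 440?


In a divisor lattice, join = lcm (least common multiple).
Compute lcm iteratively: start with first element, then lcm(current, next).
Elements: [4, 5, 44, 55, 110]
lcm(4,5) = 20
lcm(20,44) = 220
lcm(220,55) = 220
lcm(220,110) = 220
Final lcm = 220


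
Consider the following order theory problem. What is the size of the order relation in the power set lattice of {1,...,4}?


The order relation is {(a,b) : a <= b}, reflexive so it includes (a,a).
Examples: ({},{}), ({},{1,2}), ({},{1,2,3}), ({},{1,2,3,4}), ({},{1,2,4}), ...
Total ordered pairs: 81


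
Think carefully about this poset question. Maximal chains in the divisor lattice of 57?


A maximal chain goes from the minimum element to a maximal element via cover relations.
Counting all min-to-max paths in the cover graph.
Total maximal chains: 2


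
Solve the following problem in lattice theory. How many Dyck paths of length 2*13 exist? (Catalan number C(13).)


C(n) = C(2n, n) / (n+1).
C(26, 13) = 10400600
C(13) = 10400600 / 14 = 742900


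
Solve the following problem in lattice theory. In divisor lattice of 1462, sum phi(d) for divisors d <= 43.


Divisors of 1462 up to 43: [1, 2, 17, 34, 43]
phi values: [1, 1, 16, 16, 42]
Sum = 76


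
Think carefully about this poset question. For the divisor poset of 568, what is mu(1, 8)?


In a divisor lattice, mu(a,b) = mu(b/a) where mu is the classical Mobius function.
b/a = 8/1 = 8
Prime factorization of 8: primes [2]
8 is not squarefree, so mu(8) = 0


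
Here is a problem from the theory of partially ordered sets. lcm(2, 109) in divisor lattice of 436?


Join=lcm.
gcd(2,109)=1
lcm=218


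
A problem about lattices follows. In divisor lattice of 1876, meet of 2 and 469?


In a divisor lattice, meet = gcd (greatest common divisor).
By Euclidean algorithm or factoring: gcd(2,469) = 1


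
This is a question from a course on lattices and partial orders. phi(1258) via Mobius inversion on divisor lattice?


phi(n) = n * prod_{p|n} (1 - 1/p).
Prime divisors of 1258: [2, 17, 37]
phi(1258) = 1258 * (1 - 1/2) * (1 - 1/17) * (1 - 1/37)
phi(1258) = 576


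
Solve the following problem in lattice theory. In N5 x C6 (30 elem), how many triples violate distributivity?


Distributive law: a ^ (b v c) = (a ^ b) v (a ^ c).
Check all 30^3 = 27000 ordered triples (a,b,c).
  e.g. a=(b,0), b=(a,0), c=(c,0): lhs=(b,0) != rhs=(a,0)
  e.g. a=(b,0), b=(a,0), c=(c,1): lhs=(b,0) != rhs=(a,0)
Total violating triples: 432


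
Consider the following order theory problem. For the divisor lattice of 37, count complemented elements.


An element a is complemented if some b has a meet b = bottom, a join b = top.
a is complemented iff gcd(a, n/a)=1, i.e. a is a unitary divisor of 37.
Complemented elements: 1, 37
Count: 2


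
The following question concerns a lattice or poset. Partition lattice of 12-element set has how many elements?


B(n) = number of set partitions of an n-element set.
B(n) satisfies the recurrence: B(n+1) = sum_k C(n,k)*B(k).
B(12) = 4213597


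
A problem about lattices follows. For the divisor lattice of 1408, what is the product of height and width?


Height = length of longest chain minus 1; width = size of largest antichain.
A maximum chain: 1 | 11 | 22 | 44 | 88 | 176 | 352 | 704 | 1408  (height 8).
A maximum antichain: {2, 11}  (width 2).
Product = 8 * 2 = 16


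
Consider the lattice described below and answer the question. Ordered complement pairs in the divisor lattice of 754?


Complement pair (a,b): a meet b = bottom, a join b = top.
Here: gcd(a,b)=1 and lcm(a,b)=754, i.e. a*b=754 with a,b coprime.
Pairs found: (1,754), (2,377), (13,58), (26,29), ... (4 more)
Total ordered pairs: 8


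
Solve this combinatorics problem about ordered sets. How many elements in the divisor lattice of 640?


Divisors of 640: [1, 2, 4, 5, 8, 10, 16, 20, 32, 40, 64, 80, 128, 160, 320, 640]
Count: 16


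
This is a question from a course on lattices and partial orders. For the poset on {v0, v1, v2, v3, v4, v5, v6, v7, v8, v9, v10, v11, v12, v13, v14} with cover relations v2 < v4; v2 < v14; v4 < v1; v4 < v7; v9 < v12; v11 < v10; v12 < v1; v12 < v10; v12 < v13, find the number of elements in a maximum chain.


A chain is a totally ordered subset; we count the number of elements in a maximum chain.
Compute, for each element x, the size of the longest chain ending at x:
  v0: 1
  v2: 1
  v3: 1
  v5: 1
  v6: 1
  v8: 1
  ...
A maximum chain: v2 < v4 < v1
Number of elements in the longest chain: 3


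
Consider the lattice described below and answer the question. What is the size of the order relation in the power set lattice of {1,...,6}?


The order relation is {(a,b) : a <= b}, reflexive so it includes (a,a).
Examples: ({},{}), ({},{1,2}), ({},{1,2,3}), ({},{1,2,3,4}), ({},{1,2,3,4,5}), ...
Total ordered pairs: 729


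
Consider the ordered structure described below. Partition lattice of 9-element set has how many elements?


B(n) = number of set partitions of an n-element set.
B(n) satisfies the recurrence: B(n+1) = sum_k C(n,k)*B(k).
B(9) = 21147


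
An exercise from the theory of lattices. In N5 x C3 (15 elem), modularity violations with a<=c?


Modular law: if a <= c then a v (b ^ c) = (a v b) ^ c.
Check all triples (a,b,c) with a <= c among 15 elements.
  e.g. a=(a,0), b=(c,0), c=(b,0): lhs=(a,0) != rhs=(b,0)
  e.g. a=(a,0), b=(c,1), c=(b,0): lhs=(a,0) != rhs=(b,0)
Total violating triples: 18


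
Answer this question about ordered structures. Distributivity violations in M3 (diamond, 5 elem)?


Distributive law: a ^ (b v c) = (a ^ b) v (a ^ c).
Check all 5^3 = 125 ordered triples (a,b,c).
  e.g. a=a1, b=a2, c=a3: lhs=a1 != rhs=0
  e.g. a=a1, b=a3, c=a2: lhs=a1 != rhs=0
Total violating triples: 6


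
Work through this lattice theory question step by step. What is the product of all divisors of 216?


Divisors of 216: [1, 2, 3, 4, 6, 8, 9, 12, 18, 24, 27, 36, 54, 72, 108, 216]
Product = n^(d(n)/2) = 216^(16/2)
Product = 4738381338321616896


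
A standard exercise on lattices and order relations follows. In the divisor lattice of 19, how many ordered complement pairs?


Complement pair (a,b): a meet b = bottom, a join b = top.
Here: gcd(a,b)=1 and lcm(a,b)=19, i.e. a*b=19 with a,b coprime.
Pairs found: (1,19), (19,1)
Total ordered pairs: 2


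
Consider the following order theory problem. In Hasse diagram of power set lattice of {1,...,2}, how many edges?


A cover relation a -< b holds when a < b with no c strictly between.
Cover relations:
  {} -< {1}
  {} -< {2}
  {1} -< {1,2}
  {2} -< {1,2}
Total: 4


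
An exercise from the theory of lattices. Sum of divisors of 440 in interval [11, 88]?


Interval [11,88] in divisors of 440: [11, 22, 44, 88]
Sum = 165


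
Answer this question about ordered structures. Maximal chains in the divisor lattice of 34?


A maximal chain goes from the minimum element to a maximal element via cover relations.
Counting all min-to-max paths in the cover graph.
Total maximal chains: 2


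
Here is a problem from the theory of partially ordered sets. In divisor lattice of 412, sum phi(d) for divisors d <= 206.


Divisors of 412 up to 206: [1, 2, 4, 103, 206]
phi values: [1, 1, 2, 102, 102]
Sum = 208


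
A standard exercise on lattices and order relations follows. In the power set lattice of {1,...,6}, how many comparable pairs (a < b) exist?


A comparable pair {a,b} has a < b or b < a in the order.
Count unordered pairs where one element is strictly below the other.
Examples: {{},{1}}, {{},{2}}, {{},{3}}, {{},{4}}, ...
Total comparable pairs: 665


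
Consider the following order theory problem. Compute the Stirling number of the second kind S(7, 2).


S(n,k) = k*S(n-1,k) + S(n-1,k-1).
S(6,2) = 31, S(6,1) = 1
S(7,2) = 2*31 + 1 = 62 + 1
S(7,2) = 63


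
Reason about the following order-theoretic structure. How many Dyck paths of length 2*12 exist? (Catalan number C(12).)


C(n) = C(2n, n) / (n+1).
C(24, 12) = 2704156
C(12) = 2704156 / 13 = 208012


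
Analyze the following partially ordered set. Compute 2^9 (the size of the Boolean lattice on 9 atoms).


Power set = 2^n.
2^9 = 512


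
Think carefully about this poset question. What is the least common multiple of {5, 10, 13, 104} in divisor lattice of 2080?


In a divisor lattice, join = lcm (least common multiple).
Compute lcm iteratively: start with first element, then lcm(current, next).
Elements: [5, 10, 13, 104]
lcm(5,10) = 10
lcm(10,13) = 130
lcm(130,104) = 520
Final lcm = 520


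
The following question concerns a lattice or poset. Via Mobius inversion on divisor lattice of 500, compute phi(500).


phi(n) = n * prod_{p|n} (1 - 1/p).
Prime divisors of 500: [2, 5]
phi(500) = 500 * (1 - 1/2) * (1 - 1/5)
phi(500) = 200


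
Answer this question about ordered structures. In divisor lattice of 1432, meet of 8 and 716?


In a divisor lattice, meet = gcd (greatest common divisor).
By Euclidean algorithm or factoring: gcd(8,716) = 4


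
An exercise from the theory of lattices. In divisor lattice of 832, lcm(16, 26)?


Join=lcm.
gcd(16,26)=2
lcm=208


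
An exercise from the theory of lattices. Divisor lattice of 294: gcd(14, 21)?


Meet=gcd.
gcd(14,21)=7


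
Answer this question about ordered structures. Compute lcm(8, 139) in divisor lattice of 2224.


In a divisor lattice, join = lcm (least common multiple).
gcd(8,139) = 1
lcm(8,139) = 8*139/gcd = 1112/1 = 1112


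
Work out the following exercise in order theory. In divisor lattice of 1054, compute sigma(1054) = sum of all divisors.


sigma(n) = sum of divisors.
Divisors of 1054: [1, 2, 17, 31, 34, 62, 527, 1054]
Sum = 1728


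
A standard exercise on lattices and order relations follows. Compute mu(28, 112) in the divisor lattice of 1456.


In a divisor lattice, mu(a,b) = mu(b/a) where mu is the classical Mobius function.
b/a = 112/28 = 4
Prime factorization of 4: primes [2]
4 is not squarefree, so mu(4) = 0


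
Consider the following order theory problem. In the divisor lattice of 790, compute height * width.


Height = length of longest chain minus 1; width = size of largest antichain.
A maximum chain: 1 | 79 | 395 | 790  (height 3).
A maximum antichain: {2, 5, 79}  (width 3).
Product = 3 * 3 = 9


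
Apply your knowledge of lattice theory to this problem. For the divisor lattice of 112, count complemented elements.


An element a is complemented if some b has a meet b = bottom, a join b = top.
a is complemented iff gcd(a, n/a)=1, i.e. a is a unitary divisor of 112.
Complemented elements: 1, 7, 16, 112
Count: 4


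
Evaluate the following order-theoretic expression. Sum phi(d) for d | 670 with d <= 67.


Divisors of 670 up to 67: [1, 2, 5, 10, 67]
phi values: [1, 1, 4, 4, 66]
Sum = 76


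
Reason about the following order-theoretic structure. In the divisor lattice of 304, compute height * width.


Height = length of longest chain minus 1; width = size of largest antichain.
A maximum chain: 1 | 19 | 38 | 76 | 152 | 304  (height 5).
A maximum antichain: {2, 19}  (width 2).
Product = 5 * 2 = 10


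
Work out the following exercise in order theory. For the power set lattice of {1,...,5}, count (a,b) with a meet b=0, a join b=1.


Complement pair (a,b): a meet b = bottom, a join b = top.
Here: A intersect B = {} and A union B = {1,...,5}.
Pairs found: ({},{1,2,3,4,5}), ({1},{2,3,4,5}), ({2},{1,3,4,5}), ({3},{1,2,4,5}), ... (28 more)
Total ordered pairs: 32


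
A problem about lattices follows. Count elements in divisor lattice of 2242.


Divisors of 2242: [1, 2, 19, 38, 59, 118, 1121, 2242]
Count: 8


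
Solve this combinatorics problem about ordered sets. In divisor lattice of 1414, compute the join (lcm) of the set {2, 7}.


In a divisor lattice, join = lcm (least common multiple).
Compute lcm iteratively: start with first element, then lcm(current, next).
Elements: [2, 7]
lcm(2,7) = 14
Final lcm = 14


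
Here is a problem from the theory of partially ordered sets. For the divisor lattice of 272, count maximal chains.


A maximal chain goes from the minimum element to a maximal element via cover relations.
Counting all min-to-max paths in the cover graph.
Total maximal chains: 5


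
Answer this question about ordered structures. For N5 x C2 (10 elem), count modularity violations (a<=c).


Modular law: if a <= c then a v (b ^ c) = (a v b) ^ c.
Check all triples (a,b,c) with a <= c among 10 elements.
  e.g. a=(a,0), b=(c,0), c=(b,0): lhs=(a,0) != rhs=(b,0)
  e.g. a=(a,0), b=(c,1), c=(b,0): lhs=(a,0) != rhs=(b,0)
Total violating triples: 6


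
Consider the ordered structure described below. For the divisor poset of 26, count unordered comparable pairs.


A comparable pair {a,b} has a < b or b < a in the order.
Count unordered pairs where one element is strictly below the other.
Examples: {1,2}, {1,13}, {1,26}, {2,26}, ...
Total comparable pairs: 5


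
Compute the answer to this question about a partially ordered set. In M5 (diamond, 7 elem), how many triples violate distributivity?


Distributive law: a ^ (b v c) = (a ^ b) v (a ^ c).
Check all 7^3 = 343 ordered triples (a,b,c).
  e.g. a=a1, b=a2, c=a3: lhs=a1 != rhs=0
  e.g. a=a1, b=a2, c=a4: lhs=a1 != rhs=0
Total violating triples: 60


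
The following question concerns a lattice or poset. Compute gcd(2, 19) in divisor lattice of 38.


In a divisor lattice, meet = gcd (greatest common divisor).
By Euclidean algorithm or factoring: gcd(2,19) = 1


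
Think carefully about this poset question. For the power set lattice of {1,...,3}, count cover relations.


A cover relation a -< b holds when a < b with no c strictly between.
Cover relations:
  {} -< {1}
  {} -< {2}
  {} -< {3}
  {1} -< {1,2}
  {1} -< {1,3}
  {2} -< {1,2}
  {2} -< {2,3}
  {3} -< {1,3}
  ...4 more
Total: 12


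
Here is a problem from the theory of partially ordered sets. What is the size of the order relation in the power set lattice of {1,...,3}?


The order relation is {(a,b) : a <= b}, reflexive so it includes (a,a).
Examples: ({},{}), ({},{1,2}), ({},{1,2,3}), ({},{1,3}), ({},{1}), ...
Total ordered pairs: 27


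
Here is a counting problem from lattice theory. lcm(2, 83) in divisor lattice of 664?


Join=lcm.
gcd(2,83)=1
lcm=166


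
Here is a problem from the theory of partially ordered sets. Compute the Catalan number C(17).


C(n) = C(2n, n) / (n+1).
C(34, 17) = 2333606220
C(17) = 2333606220 / 18 = 129644790


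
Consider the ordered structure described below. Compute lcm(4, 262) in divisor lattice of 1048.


In a divisor lattice, join = lcm (least common multiple).
gcd(4,262) = 2
lcm(4,262) = 4*262/gcd = 1048/2 = 524


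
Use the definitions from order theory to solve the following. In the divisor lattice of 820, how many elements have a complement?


An element a is complemented if some b has a meet b = bottom, a join b = top.
a is complemented iff gcd(a, n/a)=1, i.e. a is a unitary divisor of 820.
Complemented elements: 1, 4, 5, 20, 41, 164, ... (2 more)
Count: 8


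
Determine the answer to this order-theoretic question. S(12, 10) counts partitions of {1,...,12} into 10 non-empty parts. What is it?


S(n,k) = k*S(n-1,k) + S(n-1,k-1).
S(11,10) = 55, S(11,9) = 1155
S(12,10) = 10*55 + 1155 = 550 + 1155
S(12,10) = 1705


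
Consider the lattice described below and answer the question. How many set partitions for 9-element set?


B(n) = number of set partitions of an n-element set.
B(n) satisfies the recurrence: B(n+1) = sum_k C(n,k)*B(k).
B(9) = 21147


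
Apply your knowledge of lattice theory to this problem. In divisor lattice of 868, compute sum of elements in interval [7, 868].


Interval [7,868] in divisors of 868: [7, 14, 28, 217, 434, 868]
Sum = 1568


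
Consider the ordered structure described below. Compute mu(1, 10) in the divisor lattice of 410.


In a divisor lattice, mu(a,b) = mu(b/a) where mu is the classical Mobius function.
b/a = 10/1 = 10
Prime factorization of 10: primes [2, 5]
10 is squarefree with 2 prime factor(s), so mu(10) = (-1)^2 = 1


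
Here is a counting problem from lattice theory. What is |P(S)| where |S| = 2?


Power set = 2^n.
2^2 = 4


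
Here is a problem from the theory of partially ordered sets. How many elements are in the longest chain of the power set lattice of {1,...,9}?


A chain is a totally ordered subset; we count the number of elements in a maximum chain.
Compute, for each element x, the size of the longest chain ending at x:
  {}: 1
  {1}: 2
  {2}: 2
  {3}: 2
  {4}: 2
  {5}: 2
  ...
A maximum chain: {} < {1} < {1,2} < {1,2,3} < {1,2,3,4} < {1,2,3,4,5} < {1,2,3,4,5,6} < {1,2,3,4,5,6,7} < {1,2,3,4,5,6,7,8} < {1,2,3,4,5,6,7,8,9}
Number of elements in the longest chain: 10


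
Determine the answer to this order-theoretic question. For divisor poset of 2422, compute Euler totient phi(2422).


phi(n) = n * prod_{p|n} (1 - 1/p).
Prime divisors of 2422: [2, 7, 173]
phi(2422) = 2422 * (1 - 1/2) * (1 - 1/7) * (1 - 1/173)
phi(2422) = 1032


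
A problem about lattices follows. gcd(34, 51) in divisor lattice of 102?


Meet=gcd.
gcd(34,51)=17


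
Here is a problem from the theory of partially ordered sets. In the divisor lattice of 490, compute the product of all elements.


Divisors of 490: [1, 2, 5, 7, 10, 14, 35, 49, 70, 98, 245, 490]
Product = n^(d(n)/2) = 490^(12/2)
Product = 13841287201000000


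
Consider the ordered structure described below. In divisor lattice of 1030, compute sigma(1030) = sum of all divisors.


sigma(n) = sum of divisors.
Divisors of 1030: [1, 2, 5, 10, 103, 206, 515, 1030]
Sum = 1872


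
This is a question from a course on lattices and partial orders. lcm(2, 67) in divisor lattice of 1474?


Join=lcm.
gcd(2,67)=1
lcm=134


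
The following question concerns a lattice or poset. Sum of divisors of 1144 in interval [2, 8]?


Interval [2,8] in divisors of 1144: [2, 4, 8]
Sum = 14


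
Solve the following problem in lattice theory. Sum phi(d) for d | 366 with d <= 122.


Divisors of 366 up to 122: [1, 2, 3, 6, 61, 122]
phi values: [1, 1, 2, 2, 60, 60]
Sum = 126


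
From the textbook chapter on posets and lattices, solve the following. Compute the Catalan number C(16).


C(n) = C(2n, n) / (n+1).
C(32, 16) = 601080390
C(16) = 601080390 / 17 = 35357670


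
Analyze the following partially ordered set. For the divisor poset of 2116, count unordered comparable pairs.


A comparable pair {a,b} has a < b or b < a in the order.
Count unordered pairs where one element is strictly below the other.
Examples: {1,2}, {1,4}, {1,23}, {1,46}, ...
Total comparable pairs: 27


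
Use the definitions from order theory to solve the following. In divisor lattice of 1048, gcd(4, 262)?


Meet=gcd.
gcd(4,262)=2


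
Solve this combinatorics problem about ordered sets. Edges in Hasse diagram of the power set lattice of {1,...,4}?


A cover relation a -< b holds when a < b with no c strictly between.
Cover relations:
  {} -< {1}
  {} -< {2}
  {} -< {3}
  {} -< {4}
  {1} -< {1,2}
  {1} -< {1,3}
  {1} -< {1,4}
  {2} -< {1,2}
  ...24 more
Total: 32


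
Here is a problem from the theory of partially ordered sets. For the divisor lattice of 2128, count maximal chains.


A maximal chain goes from the minimum element to a maximal element via cover relations.
Counting all min-to-max paths in the cover graph.
Total maximal chains: 30


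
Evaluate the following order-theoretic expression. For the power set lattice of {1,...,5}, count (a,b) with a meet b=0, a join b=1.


Complement pair (a,b): a meet b = bottom, a join b = top.
Here: A intersect B = {} and A union B = {1,...,5}.
Pairs found: ({},{1,2,3,4,5}), ({1},{2,3,4,5}), ({2},{1,3,4,5}), ({3},{1,2,4,5}), ... (28 more)
Total ordered pairs: 32


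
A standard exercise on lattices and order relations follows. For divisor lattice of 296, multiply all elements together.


Divisors of 296: [1, 2, 4, 8, 37, 74, 148, 296]
Product = n^(d(n)/2) = 296^(8/2)
Product = 7676563456


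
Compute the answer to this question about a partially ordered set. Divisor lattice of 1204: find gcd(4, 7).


In a divisor lattice, meet = gcd (greatest common divisor).
By Euclidean algorithm or factoring: gcd(4,7) = 1


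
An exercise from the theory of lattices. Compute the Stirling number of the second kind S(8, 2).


S(n,k) = k*S(n-1,k) + S(n-1,k-1).
S(7,2) = 63, S(7,1) = 1
S(8,2) = 2*63 + 1 = 126 + 1
S(8,2) = 127


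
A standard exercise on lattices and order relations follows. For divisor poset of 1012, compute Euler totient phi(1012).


phi(n) = n * prod_{p|n} (1 - 1/p).
Prime divisors of 1012: [2, 11, 23]
phi(1012) = 1012 * (1 - 1/2) * (1 - 1/11) * (1 - 1/23)
phi(1012) = 440


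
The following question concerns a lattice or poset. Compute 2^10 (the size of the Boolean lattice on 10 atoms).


Power set = 2^n.
2^10 = 1024


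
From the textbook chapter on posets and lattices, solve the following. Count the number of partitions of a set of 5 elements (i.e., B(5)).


B(n) = number of set partitions of an n-element set.
B(n) satisfies the recurrence: B(n+1) = sum_k C(n,k)*B(k).
B(5) = 52


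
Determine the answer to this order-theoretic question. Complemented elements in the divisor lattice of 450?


An element a is complemented if some b has a meet b = bottom, a join b = top.
a is complemented iff gcd(a, n/a)=1, i.e. a is a unitary divisor of 450.
Complemented elements: 1, 2, 9, 18, 25, 50, ... (2 more)
Count: 8


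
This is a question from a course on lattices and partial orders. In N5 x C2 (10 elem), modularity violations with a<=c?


Modular law: if a <= c then a v (b ^ c) = (a v b) ^ c.
Check all triples (a,b,c) with a <= c among 10 elements.
  e.g. a=(a,0), b=(c,0), c=(b,0): lhs=(a,0) != rhs=(b,0)
  e.g. a=(a,0), b=(c,1), c=(b,0): lhs=(a,0) != rhs=(b,0)
Total violating triples: 6


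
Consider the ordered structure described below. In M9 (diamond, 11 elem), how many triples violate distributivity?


Distributive law: a ^ (b v c) = (a ^ b) v (a ^ c).
Check all 11^3 = 1331 ordered triples (a,b,c).
  e.g. a=a1, b=a2, c=a3: lhs=a1 != rhs=0
  e.g. a=a1, b=a2, c=a4: lhs=a1 != rhs=0
Total violating triples: 504


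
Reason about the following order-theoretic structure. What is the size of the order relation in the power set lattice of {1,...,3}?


The order relation is {(a,b) : a <= b}, reflexive so it includes (a,a).
Examples: ({},{}), ({},{1,2}), ({},{1,2,3}), ({},{1,3}), ({},{1}), ...
Total ordered pairs: 27


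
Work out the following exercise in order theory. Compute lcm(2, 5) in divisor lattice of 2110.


In a divisor lattice, join = lcm (least common multiple).
gcd(2,5) = 1
lcm(2,5) = 2*5/gcd = 10/1 = 10


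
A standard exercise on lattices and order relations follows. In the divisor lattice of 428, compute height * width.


Height = length of longest chain minus 1; width = size of largest antichain.
A maximum chain: 1 | 107 | 214 | 428  (height 3).
A maximum antichain: {2, 107}  (width 2).
Product = 3 * 2 = 6


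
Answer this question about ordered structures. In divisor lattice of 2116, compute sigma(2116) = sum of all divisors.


sigma(n) = sum of divisors.
Divisors of 2116: [1, 2, 4, 23, 46, 92, 529, 1058, 2116]
Sum = 3871


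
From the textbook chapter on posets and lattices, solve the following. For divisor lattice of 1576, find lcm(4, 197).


In a divisor lattice, join = lcm (least common multiple).
Compute lcm iteratively: start with first element, then lcm(current, next).
Elements: [4, 197]
lcm(4,197) = 788
Final lcm = 788


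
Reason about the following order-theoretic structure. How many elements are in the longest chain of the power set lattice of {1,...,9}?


A chain is a totally ordered subset; we count the number of elements in a maximum chain.
Compute, for each element x, the size of the longest chain ending at x:
  {}: 1
  {1}: 2
  {2}: 2
  {3}: 2
  {4}: 2
  {5}: 2
  ...
A maximum chain: {} < {1} < {1,2} < {1,2,3} < {1,2,3,4} < {1,2,3,4,5} < {1,2,3,4,5,6} < {1,2,3,4,5,6,7} < {1,2,3,4,5,6,7,8} < {1,2,3,4,5,6,7,8,9}
Number of elements in the longest chain: 10


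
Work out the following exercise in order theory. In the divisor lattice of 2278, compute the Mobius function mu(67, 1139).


In a divisor lattice, mu(a,b) = mu(b/a) where mu is the classical Mobius function.
b/a = 1139/67 = 17
Prime factorization of 17: primes [17]
17 is squarefree with 1 prime factor(s), so mu(17) = (-1)^1 = -1


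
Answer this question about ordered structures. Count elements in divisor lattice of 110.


Divisors of 110: [1, 2, 5, 10, 11, 22, 55, 110]
Count: 8


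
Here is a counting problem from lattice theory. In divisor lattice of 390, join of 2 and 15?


In a divisor lattice, join = lcm (least common multiple).
gcd(2,15) = 1
lcm(2,15) = 2*15/gcd = 30/1 = 30


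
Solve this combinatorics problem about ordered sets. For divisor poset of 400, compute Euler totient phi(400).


phi(n) = n * prod_{p|n} (1 - 1/p).
Prime divisors of 400: [2, 5]
phi(400) = 400 * (1 - 1/2) * (1 - 1/5)
phi(400) = 160


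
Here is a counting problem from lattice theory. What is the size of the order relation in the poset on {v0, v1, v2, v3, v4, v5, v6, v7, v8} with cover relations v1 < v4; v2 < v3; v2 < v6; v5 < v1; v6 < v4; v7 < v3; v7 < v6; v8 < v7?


The order relation is {(a,b) : a <= b}, reflexive so it includes (a,a).
Examples: (v0,v0), (v1,v1), (v1,v4), (v2,v2), (v2,v3), ...
Total ordered pairs: 23


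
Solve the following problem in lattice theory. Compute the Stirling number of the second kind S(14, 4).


S(n,k) = k*S(n-1,k) + S(n-1,k-1).
S(13,4) = 2532530, S(13,3) = 261625
S(14,4) = 4*2532530 + 261625 = 10130120 + 261625
S(14,4) = 10391745


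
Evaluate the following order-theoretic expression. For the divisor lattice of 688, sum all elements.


sigma(n) = sum of divisors.
Divisors of 688: [1, 2, 4, 8, 16, 43, 86, 172, 344, 688]
Sum = 1364


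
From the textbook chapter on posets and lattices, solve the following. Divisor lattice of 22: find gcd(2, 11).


In a divisor lattice, meet = gcd (greatest common divisor).
By Euclidean algorithm or factoring: gcd(2,11) = 1
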